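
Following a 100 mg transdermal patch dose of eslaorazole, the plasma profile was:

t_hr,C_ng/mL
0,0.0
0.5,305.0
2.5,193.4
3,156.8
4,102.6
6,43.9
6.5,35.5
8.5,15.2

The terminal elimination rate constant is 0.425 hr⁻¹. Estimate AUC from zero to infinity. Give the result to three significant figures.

Trapezoidal AUC_0→8.5:
  [0→0.5]: (0.0+305.0)/2 × 0.5 = 76.25
  [0.5→2.5]: (305.0+193.4)/2 × 2 = 498.4
  [2.5→3]: (193.4+156.8)/2 × 0.5 = 87.55
  [3→4]: (156.8+102.6)/2 × 1 = 129.7
  [4→6]: (102.6+43.9)/2 × 2 = 146.5
  [6→6.5]: (43.9+35.5)/2 × 0.5 = 19.85
  [6.5→8.5]: (35.5+15.2)/2 × 2 = 50.7
  Sum = 1008.95 ng/mL·hr
Extrapolated tail: C_last / k_e = 15.2 / 0.425 = 35.765
AUC_0→∞ = 1008.95 + 35.765 = 1044.715 ng/mL·hr

AUC = 1040 ng/mL·hr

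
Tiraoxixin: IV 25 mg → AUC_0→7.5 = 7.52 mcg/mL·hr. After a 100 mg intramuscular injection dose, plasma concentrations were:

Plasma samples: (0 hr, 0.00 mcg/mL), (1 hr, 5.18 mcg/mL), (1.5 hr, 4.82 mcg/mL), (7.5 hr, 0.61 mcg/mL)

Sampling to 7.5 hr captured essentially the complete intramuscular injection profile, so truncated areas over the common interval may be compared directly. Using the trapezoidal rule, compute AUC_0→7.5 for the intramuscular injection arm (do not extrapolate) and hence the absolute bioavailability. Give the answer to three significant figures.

Trapezoidal AUC_0→7.5 (intramuscular injection):
  [0→1]: (0.00+5.18)/2 × 1 = 2.59
  [1→1.5]: (5.18+4.82)/2 × 0.5 = 2.5
  [1.5→7.5]: (4.82+0.61)/2 × 6 = 16.29
  Sum = 21.38 mcg/mL·hr
F = (AUC_ev/D_ev)/(AUC_iv/D_iv) = (21.38/100)/(7.52/25) = 0.2138/0.3008 = 0.7108

F = 0.711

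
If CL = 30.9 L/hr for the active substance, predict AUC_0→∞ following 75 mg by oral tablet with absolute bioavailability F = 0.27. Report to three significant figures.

AUC_0→∞ = F × Dose / CL
        = 0.27 × 75 / 30.9 = 0.65534 mg/L·hr

AUC = 0.655 mg/L·hr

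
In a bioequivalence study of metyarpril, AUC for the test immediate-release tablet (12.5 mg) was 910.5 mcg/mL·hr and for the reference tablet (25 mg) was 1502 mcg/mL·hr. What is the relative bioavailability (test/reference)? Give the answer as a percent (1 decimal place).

F_rel = (AUC_test/D_test) / (AUC_ref/D_ref)
      = (910.5/12.5) / (1502/25)
      = 72.84 / 60.08 = 1.2124 = 121.24%

F_rel = 121.2%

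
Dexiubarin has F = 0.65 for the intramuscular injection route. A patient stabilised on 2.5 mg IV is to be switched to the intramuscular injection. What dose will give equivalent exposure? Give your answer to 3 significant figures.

For equal systemic exposure: F × D_ev = D_iv
D_ev = D_iv / F = 2.5 / 0.65 = 3.84615 mg

D_intramuscular = 3.85 mg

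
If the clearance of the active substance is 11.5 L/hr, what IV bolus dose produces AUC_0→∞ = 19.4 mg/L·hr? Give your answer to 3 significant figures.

Dose_iv = CL × AUC_0→∞
     = 11.5 × 19.4 = 223.1 mg

Dose = 223 mg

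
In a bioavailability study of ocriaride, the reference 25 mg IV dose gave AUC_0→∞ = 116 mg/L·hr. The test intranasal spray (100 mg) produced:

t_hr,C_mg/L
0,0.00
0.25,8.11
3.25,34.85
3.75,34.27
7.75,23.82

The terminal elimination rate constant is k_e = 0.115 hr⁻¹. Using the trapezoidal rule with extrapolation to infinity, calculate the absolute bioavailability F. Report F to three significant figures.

Trapezoidal AUC_0→7.75 (intranasal spray):
  [0→0.25]: (0.00+8.11)/2 × 0.25 = 1.01375
  [0.25→3.25]: (8.11+34.85)/2 × 3 = 64.44
  [3.25→3.75]: (34.85+34.27)/2 × 0.5 = 17.28
  [3.75→7.75]: (34.27+23.82)/2 × 4 = 116.18
  Sum = 198.91375 mg/L·hr
Tail: C_last/k_e = 23.82/0.115 = 207.130
AUC_0→∞ (intranasal spray) = 198.91375 + 207.130 = 406.04375 mg/L·hr
F = (AUC_ev/D_ev)/(AUC_iv/D_iv) = (406.04375/100)/(116/25) = 4.0604375/4.64 = 0.8751

F = 0.875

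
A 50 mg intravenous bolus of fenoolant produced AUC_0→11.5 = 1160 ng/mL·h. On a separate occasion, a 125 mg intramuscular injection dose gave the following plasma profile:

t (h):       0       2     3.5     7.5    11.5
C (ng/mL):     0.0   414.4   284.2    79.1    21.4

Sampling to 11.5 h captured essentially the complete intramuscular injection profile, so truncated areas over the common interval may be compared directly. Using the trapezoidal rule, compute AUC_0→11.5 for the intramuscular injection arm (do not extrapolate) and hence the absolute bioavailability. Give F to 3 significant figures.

Trapezoidal AUC_0→11.5 (intramuscular injection):
  [0→2]: (0.0+414.4)/2 × 2 = 414.4
  [2→3.5]: (414.4+284.2)/2 × 1.5 = 523.95
  [3.5→7.5]: (284.2+79.1)/2 × 4 = 726.6
  [7.5→11.5]: (79.1+21.4)/2 × 4 = 201.0
  Sum = 1865.95 ng/mL·h
F = (AUC_ev/D_ev)/(AUC_iv/D_iv) = (1865.95/125)/(1160/50) = 14.9276/23.2 = 0.6434

F = 0.643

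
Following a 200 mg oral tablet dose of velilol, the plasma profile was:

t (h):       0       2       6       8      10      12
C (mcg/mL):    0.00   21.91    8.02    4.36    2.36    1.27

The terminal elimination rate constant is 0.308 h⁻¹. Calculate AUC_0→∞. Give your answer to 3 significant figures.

AUC = 109 mcg/mL·h

Trapezoidal AUC_0→12:
  [0→2]: (0.00+21.91)/2 × 2 = 21.91
  [2→6]: (21.91+8.02)/2 × 4 = 59.86
  [6→8]: (8.02+4.36)/2 × 2 = 12.38
  [8→10]: (4.36+2.36)/2 × 2 = 6.72
  [10→12]: (2.36+1.27)/2 × 2 = 3.63
  Sum = 104.5 mcg/mL·h
Extrapolated tail: C_last / k_e = 1.27 / 0.308 = 4.123
AUC_0→∞ = 104.5 + 4.123 = 108.623 mcg/mL·h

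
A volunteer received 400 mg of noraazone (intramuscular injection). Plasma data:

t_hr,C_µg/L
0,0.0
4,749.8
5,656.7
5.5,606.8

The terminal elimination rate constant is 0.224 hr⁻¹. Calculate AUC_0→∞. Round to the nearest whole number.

AUC = 5228 µg/L·hr

Trapezoidal AUC_0→5.5:
  [0→4]: (0.0+749.8)/2 × 4 = 1499.6
  [4→5]: (749.8+656.7)/2 × 1 = 703.25
  [5→5.5]: (656.7+606.8)/2 × 0.5 = 315.875
  Sum = 2518.725 µg/L·hr
Extrapolated tail: C_last / k_e = 606.8 / 0.224 = 2708.929
AUC_0→∞ = 2518.725 + 2708.929 = 5227.654 µg/L·hr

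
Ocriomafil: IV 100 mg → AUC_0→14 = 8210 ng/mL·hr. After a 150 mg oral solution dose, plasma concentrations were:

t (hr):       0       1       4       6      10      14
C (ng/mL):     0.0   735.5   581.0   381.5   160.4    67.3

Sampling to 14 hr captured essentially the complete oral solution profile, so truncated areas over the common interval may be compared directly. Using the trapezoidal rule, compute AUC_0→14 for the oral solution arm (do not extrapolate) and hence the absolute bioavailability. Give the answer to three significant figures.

F = 0.393

Trapezoidal AUC_0→14 (oral solution):
  [0→1]: (0.0+735.5)/2 × 1 = 367.75
  [1→4]: (735.5+581.0)/2 × 3 = 1974.75
  [4→6]: (581.0+381.5)/2 × 2 = 962.5
  [6→10]: (381.5+160.4)/2 × 4 = 1083.8
  [10→14]: (160.4+67.3)/2 × 4 = 455.4
  Sum = 4844.2 ng/mL·hr
F = (AUC_ev/D_ev)/(AUC_iv/D_iv) = (4844.2/150)/(8210/100) = 32.2947/82.1 = 0.3934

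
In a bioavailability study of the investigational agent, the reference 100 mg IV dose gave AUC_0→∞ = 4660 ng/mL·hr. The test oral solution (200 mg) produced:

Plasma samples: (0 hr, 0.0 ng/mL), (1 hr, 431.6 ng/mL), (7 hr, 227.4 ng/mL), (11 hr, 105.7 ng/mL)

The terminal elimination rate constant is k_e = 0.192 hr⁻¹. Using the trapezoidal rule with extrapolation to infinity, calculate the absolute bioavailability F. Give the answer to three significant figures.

F = 0.366

Trapezoidal AUC_0→11 (oral solution):
  [0→1]: (0.0+431.6)/2 × 1 = 215.8
  [1→7]: (431.6+227.4)/2 × 6 = 1977.0
  [7→11]: (227.4+105.7)/2 × 4 = 666.2
  Sum = 2859.0 ng/mL·hr
Tail: C_last/k_e = 105.7/0.192 = 550.521
AUC_0→∞ (oral solution) = 2859.0 + 550.521 = 3409.521 ng/mL·hr
F = (AUC_ev/D_ev)/(AUC_iv/D_iv) = (3409.521/200)/(4660/100) = 17.047605/46.6 = 0.3658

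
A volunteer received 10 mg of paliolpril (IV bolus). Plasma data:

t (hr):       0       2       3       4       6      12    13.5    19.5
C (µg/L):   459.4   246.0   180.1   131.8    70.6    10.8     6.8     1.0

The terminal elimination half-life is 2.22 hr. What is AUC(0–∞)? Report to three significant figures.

AUC = 1560 µg/L·hr

Trapezoidal AUC_0→19.5:
  [0→2]: (459.4+246.0)/2 × 2 = 705.4
  [2→3]: (246.0+180.1)/2 × 1 = 213.05
  [3→4]: (180.1+131.8)/2 × 1 = 155.95
  [4→6]: (131.8+70.6)/2 × 2 = 202.4
  [6→12]: (70.6+10.8)/2 × 6 = 244.2
  [12→13.5]: (10.8+6.8)/2 × 1.5 = 13.2
  [13.5→19.5]: (6.8+1.0)/2 × 6 = 23.4
  Sum = 1557.6 µg/L·hr
k_e = ln2 / t½ = 0.693147 / 2.22 = 0.3122 hr^-1
Extrapolated tail: C_last / k_e = 1.0 / 0.3122 = 3.203
AUC_0→∞ = 1557.6 + 3.203 = 1560.803 µg/L·hr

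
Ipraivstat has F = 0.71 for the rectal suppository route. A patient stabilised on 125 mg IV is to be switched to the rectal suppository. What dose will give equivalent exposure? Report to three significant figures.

D_rectal = 176 mg

For equal systemic exposure: F × D_ev = D_iv
D_ev = D_iv / F = 125 / 0.71 = 176.056 mg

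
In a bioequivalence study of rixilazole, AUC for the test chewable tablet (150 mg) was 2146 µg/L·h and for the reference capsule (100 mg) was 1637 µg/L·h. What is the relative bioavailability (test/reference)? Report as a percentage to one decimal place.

F_rel = (AUC_test/D_test) / (AUC_ref/D_ref)
      = (2146/150) / (1637/100)
      = 14.3067 / 16.37 = 0.8740 = 87.40%

F_rel = 87.4%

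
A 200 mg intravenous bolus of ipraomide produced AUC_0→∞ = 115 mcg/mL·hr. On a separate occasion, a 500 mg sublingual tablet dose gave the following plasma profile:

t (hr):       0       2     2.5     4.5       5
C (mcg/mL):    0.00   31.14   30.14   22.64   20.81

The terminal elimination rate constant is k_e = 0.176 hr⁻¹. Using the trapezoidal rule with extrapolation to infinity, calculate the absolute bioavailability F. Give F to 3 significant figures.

F = 0.794

Trapezoidal AUC_0→5 (sublingual tablet):
  [0→2]: (0.00+31.14)/2 × 2 = 31.14
  [2→2.5]: (31.14+30.14)/2 × 0.5 = 15.32
  [2.5→4.5]: (30.14+22.64)/2 × 2 = 52.78
  [4.5→5]: (22.64+20.81)/2 × 0.5 = 10.8625
  Sum = 110.1025 mcg/mL·hr
Tail: C_last/k_e = 20.81/0.176 = 118.239
AUC_0→∞ (sublingual tablet) = 110.1025 + 118.239 = 228.3415 mcg/mL·hr
F = (AUC_ev/D_ev)/(AUC_iv/D_iv) = (228.3415/500)/(115/200) = 0.456683/0.575 = 0.7942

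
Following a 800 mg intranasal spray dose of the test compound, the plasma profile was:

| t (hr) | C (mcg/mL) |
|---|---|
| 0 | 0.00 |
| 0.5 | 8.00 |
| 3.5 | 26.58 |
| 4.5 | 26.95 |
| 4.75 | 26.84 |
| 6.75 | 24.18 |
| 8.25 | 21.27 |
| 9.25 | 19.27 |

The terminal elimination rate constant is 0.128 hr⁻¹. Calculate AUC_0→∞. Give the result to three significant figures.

AUC = 343 mcg/mL·hr

Trapezoidal AUC_0→9.25:
  [0→0.5]: (0.00+8.00)/2 × 0.5 = 2.0
  [0.5→3.5]: (8.00+26.58)/2 × 3 = 51.87
  [3.5→4.5]: (26.58+26.95)/2 × 1 = 26.765
  [4.5→4.75]: (26.95+26.84)/2 × 0.25 = 6.72375
  [4.75→6.75]: (26.84+24.18)/2 × 2 = 51.02
  [6.75→8.25]: (24.18+21.27)/2 × 1.5 = 34.0875
  [8.25→9.25]: (21.27+19.27)/2 × 1 = 20.27
  Sum = 192.73625 mcg/mL·hr
Extrapolated tail: C_last / k_e = 19.27 / 0.128 = 150.547
AUC_0→∞ = 192.73625 + 150.547 = 343.28325 mcg/mL·hr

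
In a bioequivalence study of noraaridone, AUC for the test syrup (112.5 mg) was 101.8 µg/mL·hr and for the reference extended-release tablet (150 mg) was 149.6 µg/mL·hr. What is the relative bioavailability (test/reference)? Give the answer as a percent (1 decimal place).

F_rel = 90.7%

F_rel = (AUC_test/D_test) / (AUC_ref/D_ref)
      = (101.8/112.5) / (149.6/150)
      = 0.904889 / 0.997333 = 0.9073 = 90.73%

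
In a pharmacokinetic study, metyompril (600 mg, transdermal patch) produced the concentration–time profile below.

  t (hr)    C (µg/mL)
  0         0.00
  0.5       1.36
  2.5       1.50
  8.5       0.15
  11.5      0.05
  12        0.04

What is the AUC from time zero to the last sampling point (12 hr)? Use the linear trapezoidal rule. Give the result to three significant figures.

AUC = 8.47 µg/mL·hr

Trapezoidal AUC_0→12:
  [0→0.5]: (0.00+1.36)/2 × 0.5 = 0.34
  [0.5→2.5]: (1.36+1.50)/2 × 2 = 2.86
  [2.5→8.5]: (1.50+0.15)/2 × 6 = 4.95
  [8.5→11.5]: (0.15+0.05)/2 × 3 = 0.3
  [11.5→12]: (0.05+0.04)/2 × 0.5 = 0.0225
  Sum = 8.4725 µg/mL·hr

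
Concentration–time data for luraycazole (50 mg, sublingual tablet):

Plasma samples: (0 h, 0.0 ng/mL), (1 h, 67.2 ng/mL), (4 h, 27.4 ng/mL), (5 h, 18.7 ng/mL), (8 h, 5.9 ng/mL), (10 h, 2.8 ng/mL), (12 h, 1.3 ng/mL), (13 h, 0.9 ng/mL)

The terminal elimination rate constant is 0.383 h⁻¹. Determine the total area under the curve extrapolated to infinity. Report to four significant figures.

AUC = 251.7 ng/mL·h

Trapezoidal AUC_0→13:
  [0→1]: (0.0+67.2)/2 × 1 = 33.6
  [1→4]: (67.2+27.4)/2 × 3 = 141.9
  [4→5]: (27.4+18.7)/2 × 1 = 23.05
  [5→8]: (18.7+5.9)/2 × 3 = 36.9
  [8→10]: (5.9+2.8)/2 × 2 = 8.7
  [10→12]: (2.8+1.3)/2 × 2 = 4.1
  [12→13]: (1.3+0.9)/2 × 1 = 1.1
  Sum = 249.35 ng/mL·h
Extrapolated tail: C_last / k_e = 0.9 / 0.383 = 2.350
AUC_0→∞ = 249.35 + 2.350 = 251.7 ng/mL·h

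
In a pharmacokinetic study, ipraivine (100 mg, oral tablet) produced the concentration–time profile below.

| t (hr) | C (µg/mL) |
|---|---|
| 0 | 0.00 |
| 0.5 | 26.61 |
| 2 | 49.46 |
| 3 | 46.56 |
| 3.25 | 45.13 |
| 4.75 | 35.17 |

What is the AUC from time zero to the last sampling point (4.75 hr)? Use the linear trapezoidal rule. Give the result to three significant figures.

AUC = 183 µg/mL·hr

Trapezoidal AUC_0→4.75:
  [0→0.5]: (0.00+26.61)/2 × 0.5 = 6.6525
  [0.5→2]: (26.61+49.46)/2 × 1.5 = 57.0525
  [2→3]: (49.46+46.56)/2 × 1 = 48.01
  [3→3.25]: (46.56+45.13)/2 × 0.25 = 11.46125
  [3.25→4.75]: (45.13+35.17)/2 × 1.5 = 60.225
  Sum = 183.40125 µg/mL·hr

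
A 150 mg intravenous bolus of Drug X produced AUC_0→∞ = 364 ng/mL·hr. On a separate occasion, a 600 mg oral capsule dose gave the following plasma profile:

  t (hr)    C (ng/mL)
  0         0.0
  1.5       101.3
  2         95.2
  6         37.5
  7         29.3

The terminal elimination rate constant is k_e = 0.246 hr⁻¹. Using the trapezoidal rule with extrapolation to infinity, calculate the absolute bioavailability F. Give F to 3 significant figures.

Trapezoidal AUC_0→7 (oral capsule):
  [0→1.5]: (0.0+101.3)/2 × 1.5 = 75.975
  [1.5→2]: (101.3+95.2)/2 × 0.5 = 49.125
  [2→6]: (95.2+37.5)/2 × 4 = 265.4
  [6→7]: (37.5+29.3)/2 × 1 = 33.4
  Sum = 423.9 ng/mL·hr
Tail: C_last/k_e = 29.3/0.246 = 119.106
AUC_0→∞ (oral capsule) = 423.9 + 119.106 = 543.006 ng/mL·hr
F = (AUC_ev/D_ev)/(AUC_iv/D_iv) = (543.006/600)/(364/150) = 0.90501/2.42667 = 0.3729

F = 0.373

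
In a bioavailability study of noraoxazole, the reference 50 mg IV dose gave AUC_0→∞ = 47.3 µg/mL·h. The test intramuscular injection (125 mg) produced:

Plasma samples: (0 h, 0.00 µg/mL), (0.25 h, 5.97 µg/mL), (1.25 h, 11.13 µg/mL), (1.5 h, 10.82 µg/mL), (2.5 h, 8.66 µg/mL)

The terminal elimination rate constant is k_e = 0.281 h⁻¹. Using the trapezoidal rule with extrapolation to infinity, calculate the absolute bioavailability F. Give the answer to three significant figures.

Trapezoidal AUC_0→2.5 (intramuscular injection):
  [0→0.25]: (0.00+5.97)/2 × 0.25 = 0.74625
  [0.25→1.25]: (5.97+11.13)/2 × 1 = 8.55
  [1.25→1.5]: (11.13+10.82)/2 × 0.25 = 2.74375
  [1.5→2.5]: (10.82+8.66)/2 × 1 = 9.74
  Sum = 21.78 µg/mL·h
Tail: C_last/k_e = 8.66/0.281 = 30.819
AUC_0→∞ (intramuscular injection) = 21.78 + 30.819 = 52.599 µg/mL·h
F = (AUC_ev/D_ev)/(AUC_iv/D_iv) = (52.599/125)/(47.3/50) = 0.420792/0.946 = 0.4448

F = 0.445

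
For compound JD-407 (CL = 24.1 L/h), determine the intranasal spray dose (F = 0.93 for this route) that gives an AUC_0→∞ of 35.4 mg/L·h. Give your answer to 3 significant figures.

Dose = 917 mg

Dose = CL × AUC_0→∞ / F
     = 24.1 × 35.4 / 0.93 = 917.355 mg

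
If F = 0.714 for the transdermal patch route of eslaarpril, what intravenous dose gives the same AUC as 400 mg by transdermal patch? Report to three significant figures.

Systemic exposure from an extravascular dose = F × D_ev, so the equivalent IV dose is F × D_ev.
D_iv = F × D_ev = 0.714 × 400 = 285.6 mg

D_iv = 286 mg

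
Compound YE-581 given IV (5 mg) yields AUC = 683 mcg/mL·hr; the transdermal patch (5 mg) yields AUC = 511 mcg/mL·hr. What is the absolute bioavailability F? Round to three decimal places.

F = 0.748

F = (AUC_ev / D_ev) / (AUC_iv / D_iv)
  = (511/5) / (683/5)
  = 102.2 / 136.6 = 0.7482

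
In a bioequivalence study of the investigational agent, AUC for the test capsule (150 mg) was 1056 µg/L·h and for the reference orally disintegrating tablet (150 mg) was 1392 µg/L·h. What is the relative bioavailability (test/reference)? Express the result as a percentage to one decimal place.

F_rel = (AUC_test/D_test) / (AUC_ref/D_ref)
      = (1056/150) / (1392/150)
      = 7.04 / 9.28 = 0.7586 = 75.86%

F_rel = 75.9%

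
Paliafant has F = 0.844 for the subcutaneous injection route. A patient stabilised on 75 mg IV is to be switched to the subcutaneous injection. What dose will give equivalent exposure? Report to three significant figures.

D_subcutaneous = 88.9 mg

For equal systemic exposure: F × D_ev = D_iv
D_ev = D_iv / F = 75 / 0.844 = 88.8626 mg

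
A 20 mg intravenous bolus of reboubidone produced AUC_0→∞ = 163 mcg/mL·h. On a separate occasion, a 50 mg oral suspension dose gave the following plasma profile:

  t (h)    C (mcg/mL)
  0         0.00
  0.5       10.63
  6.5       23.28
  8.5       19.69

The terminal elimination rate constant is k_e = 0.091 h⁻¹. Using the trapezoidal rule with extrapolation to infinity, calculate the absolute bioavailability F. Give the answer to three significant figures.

Trapezoidal AUC_0→8.5 (oral suspension):
  [0→0.5]: (0.00+10.63)/2 × 0.5 = 2.6575
  [0.5→6.5]: (10.63+23.28)/2 × 6 = 101.73
  [6.5→8.5]: (23.28+19.69)/2 × 2 = 42.97
  Sum = 147.3575 mcg/mL·h
Tail: C_last/k_e = 19.69/0.091 = 216.374
AUC_0→∞ (oral suspension) = 147.3575 + 216.374 = 363.7315 mcg/mL·h
F = (AUC_ev/D_ev)/(AUC_iv/D_iv) = (363.7315/50)/(163/20) = 7.27463/8.15 = 0.8926

F = 0.893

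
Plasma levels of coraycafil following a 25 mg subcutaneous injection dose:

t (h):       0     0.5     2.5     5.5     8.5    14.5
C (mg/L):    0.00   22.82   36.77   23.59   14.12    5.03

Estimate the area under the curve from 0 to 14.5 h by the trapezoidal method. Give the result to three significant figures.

AUC = 270 mg/L·h

Trapezoidal AUC_0→14.5:
  [0→0.5]: (0.00+22.82)/2 × 0.5 = 5.705
  [0.5→2.5]: (22.82+36.77)/2 × 2 = 59.59
  [2.5→5.5]: (36.77+23.59)/2 × 3 = 90.54
  [5.5→8.5]: (23.59+14.12)/2 × 3 = 56.565
  [8.5→14.5]: (14.12+5.03)/2 × 6 = 57.45
  Sum = 269.85 mg/L·h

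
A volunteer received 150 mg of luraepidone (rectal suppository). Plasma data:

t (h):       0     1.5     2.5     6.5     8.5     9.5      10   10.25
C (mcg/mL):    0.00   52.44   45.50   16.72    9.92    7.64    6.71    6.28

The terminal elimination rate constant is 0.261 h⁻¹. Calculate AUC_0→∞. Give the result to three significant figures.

AUC = 277 mcg/mL·h

Trapezoidal AUC_0→10.25:
  [0→1.5]: (0.00+52.44)/2 × 1.5 = 39.33
  [1.5→2.5]: (52.44+45.50)/2 × 1 = 48.97
  [2.5→6.5]: (45.50+16.72)/2 × 4 = 124.44
  [6.5→8.5]: (16.72+9.92)/2 × 2 = 26.64
  [8.5→9.5]: (9.92+7.64)/2 × 1 = 8.78
  [9.5→10]: (7.64+6.71)/2 × 0.5 = 3.5875
  [10→10.25]: (6.71+6.28)/2 × 0.25 = 1.62375
  Sum = 253.37125 mcg/mL·h
Extrapolated tail: C_last / k_e = 6.28 / 0.261 = 24.061
AUC_0→∞ = 253.37125 + 24.061 = 277.43225 mcg/mL·h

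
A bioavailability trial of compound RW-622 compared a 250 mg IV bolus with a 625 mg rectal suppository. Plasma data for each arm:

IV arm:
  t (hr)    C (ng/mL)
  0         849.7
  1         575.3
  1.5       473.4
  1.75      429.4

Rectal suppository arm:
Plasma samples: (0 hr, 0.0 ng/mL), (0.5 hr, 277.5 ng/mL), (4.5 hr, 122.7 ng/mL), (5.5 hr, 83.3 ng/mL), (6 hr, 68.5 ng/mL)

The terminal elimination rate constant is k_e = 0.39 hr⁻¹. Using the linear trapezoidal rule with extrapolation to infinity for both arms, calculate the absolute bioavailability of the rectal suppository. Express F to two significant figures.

F = 0.22

Trapezoidal AUC_0→1.75 (IV):
  [0→1]: (849.7+575.3)/2 × 1 = 712.5
  [1→1.5]: (575.3+473.4)/2 × 0.5 = 262.175
  [1.5→1.75]: (473.4+429.4)/2 × 0.25 = 112.85
  Sum = 1087.525 ng/mL·hr
IV tail: 429.4/0.39 = 1101.026; AUC_iv,0→∞ = 1087.525 + 1101.026 = 2188.551 ng/mL·hr
Trapezoidal AUC_0→6 (rectal suppository):
  [0→0.5]: (0.0+277.5)/2 × 0.5 = 69.375
  [0.5→4.5]: (277.5+122.7)/2 × 4 = 800.4
  [4.5→5.5]: (122.7+83.3)/2 × 1 = 103.0
  [5.5→6]: (83.3+68.5)/2 × 0.5 = 37.95
  Sum = 1010.725 ng/mL·hr
rectal suppository tail: 68.5/0.39 = 175.641; AUC_ev,0→∞ = 1010.725 + 175.641 = 1186.366 ng/mL·hr
F = (AUC_ev/D_ev)/(AUC_iv/D_iv) = (1186.366/625)/(2188.551/250) = 1.8981856/8.754204 = 0.2168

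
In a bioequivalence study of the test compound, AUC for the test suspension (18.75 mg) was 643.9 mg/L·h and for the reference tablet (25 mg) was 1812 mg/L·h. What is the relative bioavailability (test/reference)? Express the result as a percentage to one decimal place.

F_rel = (AUC_test/D_test) / (AUC_ref/D_ref)
      = (643.9/18.75) / (1812/25)
      = 34.3413 / 72.48 = 0.4738 = 47.38%

F_rel = 47.4%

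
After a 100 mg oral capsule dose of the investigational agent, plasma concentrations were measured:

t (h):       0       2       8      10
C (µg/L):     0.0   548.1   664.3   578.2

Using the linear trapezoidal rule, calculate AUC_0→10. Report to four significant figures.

Trapezoidal AUC_0→10:
  [0→2]: (0.0+548.1)/2 × 2 = 548.1
  [2→8]: (548.1+664.3)/2 × 6 = 3637.2
  [8→10]: (664.3+578.2)/2 × 2 = 1242.5
  Sum = 5427.8 µg/L·h

AUC = 5428 µg/L·h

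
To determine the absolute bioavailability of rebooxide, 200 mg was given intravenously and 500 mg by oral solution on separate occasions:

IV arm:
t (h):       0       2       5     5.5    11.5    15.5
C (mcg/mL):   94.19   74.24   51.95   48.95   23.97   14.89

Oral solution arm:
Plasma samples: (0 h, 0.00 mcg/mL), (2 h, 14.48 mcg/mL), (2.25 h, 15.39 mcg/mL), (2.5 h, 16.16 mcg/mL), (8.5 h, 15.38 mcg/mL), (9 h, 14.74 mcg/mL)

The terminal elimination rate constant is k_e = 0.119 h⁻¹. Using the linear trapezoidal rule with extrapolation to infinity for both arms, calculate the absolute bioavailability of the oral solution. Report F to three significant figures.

F = 0.123

Trapezoidal AUC_0→15.5 (IV):
  [0→2]: (94.19+74.24)/2 × 2 = 168.43
  [2→5]: (74.24+51.95)/2 × 3 = 189.285
  [5→5.5]: (51.95+48.95)/2 × 0.5 = 25.225
  [5.5→11.5]: (48.95+23.97)/2 × 6 = 218.76
  [11.5→15.5]: (23.97+14.89)/2 × 4 = 77.72
  Sum = 679.42 mcg/mL·h
IV tail: 14.89/0.119 = 125.126; AUC_iv,0→∞ = 679.42 + 125.126 = 804.546 mcg/mL·h
Trapezoidal AUC_0→9 (oral solution):
  [0→2]: (0.00+14.48)/2 × 2 = 14.48
  [2→2.25]: (14.48+15.39)/2 × 0.25 = 3.73375
  [2.25→2.5]: (15.39+16.16)/2 × 0.25 = 3.94375
  [2.5→8.5]: (16.16+15.38)/2 × 6 = 94.62
  [8.5→9]: (15.38+14.74)/2 × 0.5 = 7.53
  Sum = 124.3075 mcg/mL·h
oral solution tail: 14.74/0.119 = 123.866; AUC_ev,0→∞ = 124.3075 + 123.866 = 248.1735 mcg/mL·h
F = (AUC_ev/D_ev)/(AUC_iv/D_iv) = (248.1735/500)/(804.546/200) = 0.496347/4.02273 = 0.1234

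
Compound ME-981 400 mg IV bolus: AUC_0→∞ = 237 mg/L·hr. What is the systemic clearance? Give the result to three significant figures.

CL = 1.69 L/hr

CL = Dose_iv / AUC_0→∞
   = 400 / 237 = 1.68776 L/hr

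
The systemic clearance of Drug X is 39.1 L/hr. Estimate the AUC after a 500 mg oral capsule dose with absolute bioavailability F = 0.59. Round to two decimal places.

AUC = 7.54 mg/L·hr

AUC_0→∞ = F × Dose / CL
        = 0.59 × 500 / 39.1 = 7.54476 mg/L·hr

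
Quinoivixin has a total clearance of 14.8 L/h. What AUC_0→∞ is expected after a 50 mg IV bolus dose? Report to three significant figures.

AUC_0→∞ = Dose_iv / CL
        = 50 / 14.8 = 3.37838 mg/L·h

AUC = 3.38 mg/L·h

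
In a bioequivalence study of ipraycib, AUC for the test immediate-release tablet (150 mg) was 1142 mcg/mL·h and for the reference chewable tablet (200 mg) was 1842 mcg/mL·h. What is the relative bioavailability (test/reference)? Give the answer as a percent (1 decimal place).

F_rel = 82.7%

F_rel = (AUC_test/D_test) / (AUC_ref/D_ref)
      = (1142/150) / (1842/200)
      = 7.61333 / 9.21 = 0.8266 = 82.66%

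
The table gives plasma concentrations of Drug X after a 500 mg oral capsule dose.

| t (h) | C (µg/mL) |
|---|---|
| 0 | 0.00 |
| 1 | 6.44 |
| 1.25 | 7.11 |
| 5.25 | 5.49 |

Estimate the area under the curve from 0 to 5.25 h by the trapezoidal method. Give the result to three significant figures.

Trapezoidal AUC_0→5.25:
  [0→1]: (0.00+6.44)/2 × 1 = 3.22
  [1→1.25]: (6.44+7.11)/2 × 0.25 = 1.69375
  [1.25→5.25]: (7.11+5.49)/2 × 4 = 25.2
  Sum = 30.11375 µg/mL·h

AUC = 30.1 µg/mL·h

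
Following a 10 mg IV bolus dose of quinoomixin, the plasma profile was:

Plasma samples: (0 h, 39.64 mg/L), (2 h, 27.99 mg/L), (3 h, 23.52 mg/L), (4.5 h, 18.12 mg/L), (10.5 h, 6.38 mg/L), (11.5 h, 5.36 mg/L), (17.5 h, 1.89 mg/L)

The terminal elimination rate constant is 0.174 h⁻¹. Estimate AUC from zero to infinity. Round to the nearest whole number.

Trapezoidal AUC_0→17.5:
  [0→2]: (39.64+27.99)/2 × 2 = 67.63
  [2→3]: (27.99+23.52)/2 × 1 = 25.755
  [3→4.5]: (23.52+18.12)/2 × 1.5 = 31.23
  [4.5→10.5]: (18.12+6.38)/2 × 6 = 73.5
  [10.5→11.5]: (6.38+5.36)/2 × 1 = 5.87
  [11.5→17.5]: (5.36+1.89)/2 × 6 = 21.75
  Sum = 225.735 mg/L·h
Extrapolated tail: C_last / k_e = 1.89 / 0.174 = 10.862
AUC_0→∞ = 225.735 + 10.862 = 236.597 mg/L·h

AUC = 237 mg/L·h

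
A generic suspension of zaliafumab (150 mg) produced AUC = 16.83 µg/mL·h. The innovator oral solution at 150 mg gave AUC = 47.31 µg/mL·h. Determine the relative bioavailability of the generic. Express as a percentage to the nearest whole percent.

F_rel = 36%

F_rel = (AUC_test/D_test) / (AUC_ref/D_ref)
      = (16.83/150) / (47.31/150)
      = 0.1122 / 0.3154 = 0.3557 = 35.57%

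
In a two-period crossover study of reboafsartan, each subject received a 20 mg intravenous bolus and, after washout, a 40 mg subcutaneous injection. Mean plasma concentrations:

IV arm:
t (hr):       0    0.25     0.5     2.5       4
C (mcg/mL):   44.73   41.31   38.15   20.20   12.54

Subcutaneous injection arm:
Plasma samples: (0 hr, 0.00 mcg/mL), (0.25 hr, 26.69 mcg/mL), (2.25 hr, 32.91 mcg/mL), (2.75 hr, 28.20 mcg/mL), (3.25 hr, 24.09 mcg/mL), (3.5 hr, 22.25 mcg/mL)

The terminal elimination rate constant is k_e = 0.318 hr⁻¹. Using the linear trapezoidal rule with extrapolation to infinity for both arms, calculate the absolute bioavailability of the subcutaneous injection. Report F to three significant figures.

Trapezoidal AUC_0→4 (IV):
  [0→0.25]: (44.73+41.31)/2 × 0.25 = 10.755
  [0.25→0.5]: (41.31+38.15)/2 × 0.25 = 9.9325
  [0.5→2.5]: (38.15+20.20)/2 × 2 = 58.35
  [2.5→4]: (20.20+12.54)/2 × 1.5 = 24.555
  Sum = 103.5925 mcg/mL·hr
IV tail: 12.54/0.318 = 39.434; AUC_iv,0→∞ = 103.5925 + 39.434 = 143.0265 mcg/mL·hr
Trapezoidal AUC_0→3.5 (subcutaneous injection):
  [0→0.25]: (0.00+26.69)/2 × 0.25 = 3.33625
  [0.25→2.25]: (26.69+32.91)/2 × 2 = 59.6
  [2.25→2.75]: (32.91+28.20)/2 × 0.5 = 15.2775
  [2.75→3.25]: (28.20+24.09)/2 × 0.5 = 13.0725
  [3.25→3.5]: (24.09+22.25)/2 × 0.25 = 5.7925
  Sum = 97.07875 mcg/mL·hr
subcutaneous injection tail: 22.25/0.318 = 69.969; AUC_ev,0→∞ = 97.07875 + 69.969 = 167.04775 mcg/mL·hr
F = (AUC_ev/D_ev)/(AUC_iv/D_iv) = (167.04775/40)/(143.0265/20) = 4.17619/7.151325 = 0.5840

F = 0.584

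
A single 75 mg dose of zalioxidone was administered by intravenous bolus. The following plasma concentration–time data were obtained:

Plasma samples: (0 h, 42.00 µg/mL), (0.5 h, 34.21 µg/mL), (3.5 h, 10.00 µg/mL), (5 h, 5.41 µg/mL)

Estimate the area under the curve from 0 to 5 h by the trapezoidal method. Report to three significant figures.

AUC = 96.9 µg/mL·h

Trapezoidal AUC_0→5:
  [0→0.5]: (42.00+34.21)/2 × 0.5 = 19.0525
  [0.5→3.5]: (34.21+10.00)/2 × 3 = 66.315
  [3.5→5]: (10.00+5.41)/2 × 1.5 = 11.5575
  Sum = 96.925 µg/mL·h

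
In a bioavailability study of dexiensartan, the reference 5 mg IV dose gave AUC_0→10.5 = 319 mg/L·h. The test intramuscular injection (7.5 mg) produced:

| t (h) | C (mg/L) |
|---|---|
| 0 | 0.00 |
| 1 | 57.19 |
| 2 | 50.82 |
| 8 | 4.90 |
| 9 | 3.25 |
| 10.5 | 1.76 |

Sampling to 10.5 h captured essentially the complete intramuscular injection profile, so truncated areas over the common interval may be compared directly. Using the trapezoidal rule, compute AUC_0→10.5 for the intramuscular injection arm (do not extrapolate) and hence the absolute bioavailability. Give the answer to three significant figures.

F = 0.538

Trapezoidal AUC_0→10.5 (intramuscular injection):
  [0→1]: (0.00+57.19)/2 × 1 = 28.595
  [1→2]: (57.19+50.82)/2 × 1 = 54.005
  [2→8]: (50.82+4.90)/2 × 6 = 167.16
  [8→9]: (4.90+3.25)/2 × 1 = 4.075
  [9→10.5]: (3.25+1.76)/2 × 1.5 = 3.7575
  Sum = 257.5925 mg/L·h
F = (AUC_ev/D_ev)/(AUC_iv/D_iv) = (257.5925/7.5)/(319/5) = 34.3457/63.8 = 0.5383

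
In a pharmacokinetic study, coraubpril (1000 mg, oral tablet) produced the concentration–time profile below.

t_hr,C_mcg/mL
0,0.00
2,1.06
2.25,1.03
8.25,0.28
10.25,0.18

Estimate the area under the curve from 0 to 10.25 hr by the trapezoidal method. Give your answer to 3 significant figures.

Trapezoidal AUC_0→10.25:
  [0→2]: (0.00+1.06)/2 × 2 = 1.06
  [2→2.25]: (1.06+1.03)/2 × 0.25 = 0.26125
  [2.25→8.25]: (1.03+0.28)/2 × 6 = 3.93
  [8.25→10.25]: (0.28+0.18)/2 × 2 = 0.46
  Sum = 5.71125 mcg/mL·hr

AUC = 5.71 mcg/mL·hr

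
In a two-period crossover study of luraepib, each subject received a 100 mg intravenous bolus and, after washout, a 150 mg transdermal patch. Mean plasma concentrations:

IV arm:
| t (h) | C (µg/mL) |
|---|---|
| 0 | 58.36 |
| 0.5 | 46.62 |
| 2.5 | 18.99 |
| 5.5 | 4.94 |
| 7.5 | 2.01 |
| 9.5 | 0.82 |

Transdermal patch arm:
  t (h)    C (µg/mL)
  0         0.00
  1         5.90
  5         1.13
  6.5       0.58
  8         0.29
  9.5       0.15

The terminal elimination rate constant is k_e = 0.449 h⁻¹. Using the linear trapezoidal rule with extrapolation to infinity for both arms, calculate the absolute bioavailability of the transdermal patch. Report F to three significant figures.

F = 0.0938

Trapezoidal AUC_0→9.5 (IV):
  [0→0.5]: (58.36+46.62)/2 × 0.5 = 26.245
  [0.5→2.5]: (46.62+18.99)/2 × 2 = 65.61
  [2.5→5.5]: (18.99+4.94)/2 × 3 = 35.895
  [5.5→7.5]: (4.94+2.01)/2 × 2 = 6.95
  [7.5→9.5]: (2.01+0.82)/2 × 2 = 2.83
  Sum = 137.53 µg/mL·h
IV tail: 0.82/0.449 = 1.826; AUC_iv,0→∞ = 137.53 + 1.826 = 139.356 µg/mL·h
Trapezoidal AUC_0→9.5 (transdermal patch):
  [0→1]: (0.00+5.90)/2 × 1 = 2.95
  [1→5]: (5.90+1.13)/2 × 4 = 14.06
  [5→6.5]: (1.13+0.58)/2 × 1.5 = 1.2825
  [6.5→8]: (0.58+0.29)/2 × 1.5 = 0.6525
  [8→9.5]: (0.29+0.15)/2 × 1.5 = 0.33
  Sum = 19.275 µg/mL·h
transdermal patch tail: 0.15/0.449 = 0.334; AUC_ev,0→∞ = 19.275 + 0.334 = 19.609 µg/mL·h
F = (AUC_ev/D_ev)/(AUC_iv/D_iv) = (19.609/150)/(139.356/100) = 0.130727/1.39356 = 0.0938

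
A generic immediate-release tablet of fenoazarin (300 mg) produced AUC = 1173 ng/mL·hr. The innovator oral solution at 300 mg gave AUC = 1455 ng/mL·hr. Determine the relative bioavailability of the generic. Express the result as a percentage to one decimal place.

F_rel = 80.6%

F_rel = (AUC_test/D_test) / (AUC_ref/D_ref)
      = (1173/300) / (1455/300)
      = 3.91 / 4.85 = 0.8062 = 80.62%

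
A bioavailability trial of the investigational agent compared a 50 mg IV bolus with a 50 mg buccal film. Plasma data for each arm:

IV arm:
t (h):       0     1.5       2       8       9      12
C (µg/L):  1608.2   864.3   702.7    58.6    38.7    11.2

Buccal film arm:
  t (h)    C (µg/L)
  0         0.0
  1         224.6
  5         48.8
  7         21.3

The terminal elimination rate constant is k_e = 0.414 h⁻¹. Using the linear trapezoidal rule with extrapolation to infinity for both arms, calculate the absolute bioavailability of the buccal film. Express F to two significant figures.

Trapezoidal AUC_0→12 (IV):
  [0→1.5]: (1608.2+864.3)/2 × 1.5 = 1854.375
  [1.5→2]: (864.3+702.7)/2 × 0.5 = 391.75
  [2→8]: (702.7+58.6)/2 × 6 = 2283.9
  [8→9]: (58.6+38.7)/2 × 1 = 48.65
  [9→12]: (38.7+11.2)/2 × 3 = 74.85
  Sum = 4653.525 µg/L·h
IV tail: 11.2/0.414 = 27.053; AUC_iv,0→∞ = 4653.525 + 27.053 = 4680.578 µg/L·h
Trapezoidal AUC_0→7 (buccal film):
  [0→1]: (0.0+224.6)/2 × 1 = 112.3
  [1→5]: (224.6+48.8)/2 × 4 = 546.8
  [5→7]: (48.8+21.3)/2 × 2 = 70.1
  Sum = 729.2 µg/L·h
buccal film tail: 21.3/0.414 = 51.449; AUC_ev,0→∞ = 729.2 + 51.449 = 780.649 µg/L·h
F = (AUC_ev/D_ev)/(AUC_iv/D_iv) = (780.649/50)/(4680.578/50) = 15.61298/93.61156 = 0.1668

F = 0.17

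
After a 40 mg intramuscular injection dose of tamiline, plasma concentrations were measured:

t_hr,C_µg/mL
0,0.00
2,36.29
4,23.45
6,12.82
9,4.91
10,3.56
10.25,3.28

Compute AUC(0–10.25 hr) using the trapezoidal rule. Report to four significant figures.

Trapezoidal AUC_0→10.25:
  [0→2]: (0.00+36.29)/2 × 2 = 36.29
  [2→4]: (36.29+23.45)/2 × 2 = 59.74
  [4→6]: (23.45+12.82)/2 × 2 = 36.27
  [6→9]: (12.82+4.91)/2 × 3 = 26.595
  [9→10]: (4.91+3.56)/2 × 1 = 4.235
  [10→10.25]: (3.56+3.28)/2 × 0.25 = 0.855
  Sum = 163.985 µg/mL·hr

AUC = 164.0 µg/mL·hr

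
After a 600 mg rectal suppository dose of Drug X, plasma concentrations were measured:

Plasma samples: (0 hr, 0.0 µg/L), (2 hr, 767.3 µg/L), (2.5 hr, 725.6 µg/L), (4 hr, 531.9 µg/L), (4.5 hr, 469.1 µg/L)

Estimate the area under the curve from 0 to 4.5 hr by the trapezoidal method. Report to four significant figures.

AUC = 2334 µg/L·hr

Trapezoidal AUC_0→4.5:
  [0→2]: (0.0+767.3)/2 × 2 = 767.3
  [2→2.5]: (767.3+725.6)/2 × 0.5 = 373.225
  [2.5→4]: (725.6+531.9)/2 × 1.5 = 943.125
  [4→4.5]: (531.9+469.1)/2 × 0.5 = 250.25
  Sum = 2333.9 µg/L·hr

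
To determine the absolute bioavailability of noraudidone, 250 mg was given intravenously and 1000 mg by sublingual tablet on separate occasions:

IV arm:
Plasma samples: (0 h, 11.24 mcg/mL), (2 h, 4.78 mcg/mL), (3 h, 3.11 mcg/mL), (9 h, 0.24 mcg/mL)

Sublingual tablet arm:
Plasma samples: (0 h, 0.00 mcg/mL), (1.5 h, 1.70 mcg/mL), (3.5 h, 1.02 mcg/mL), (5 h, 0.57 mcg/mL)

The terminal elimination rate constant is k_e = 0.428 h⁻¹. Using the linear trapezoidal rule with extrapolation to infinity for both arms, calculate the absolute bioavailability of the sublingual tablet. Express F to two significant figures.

F = 0.053

Trapezoidal AUC_0→9 (IV):
  [0→2]: (11.24+4.78)/2 × 2 = 16.02
  [2→3]: (4.78+3.11)/2 × 1 = 3.945
  [3→9]: (3.11+0.24)/2 × 6 = 10.05
  Sum = 30.015 mcg/mL·h
IV tail: 0.24/0.428 = 0.561; AUC_iv,0→∞ = 30.015 + 0.561 = 30.576 mcg/mL·h
Trapezoidal AUC_0→5 (sublingual tablet):
  [0→1.5]: (0.00+1.70)/2 × 1.5 = 1.275
  [1.5→3.5]: (1.70+1.02)/2 × 2 = 2.72
  [3.5→5]: (1.02+0.57)/2 × 1.5 = 1.1925
  Sum = 5.1875 mcg/mL·h
sublingual tablet tail: 0.57/0.428 = 1.332; AUC_ev,0→∞ = 5.1875 + 1.332 = 6.5195 mcg/mL·h
F = (AUC_ev/D_ev)/(AUC_iv/D_iv) = (6.5195/1000)/(30.576/250) = 0.0065195/0.122304 = 0.0533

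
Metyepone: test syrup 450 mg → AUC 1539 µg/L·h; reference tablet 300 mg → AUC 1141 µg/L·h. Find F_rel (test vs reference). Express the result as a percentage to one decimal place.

F_rel = 89.9%

F_rel = (AUC_test/D_test) / (AUC_ref/D_ref)
      = (1539/450) / (1141/300)
      = 3.42 / 3.80333 = 0.8992 = 89.92%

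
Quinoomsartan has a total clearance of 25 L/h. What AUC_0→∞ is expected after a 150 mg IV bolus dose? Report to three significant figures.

AUC_0→∞ = Dose_iv / CL
        = 150 / 25 = 6 mg/L·h

AUC = 6.00 mg/L·h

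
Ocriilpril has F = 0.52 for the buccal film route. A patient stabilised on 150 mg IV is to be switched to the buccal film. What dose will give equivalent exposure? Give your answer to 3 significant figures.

D_buccal = 288 mg

For equal systemic exposure: F × D_ev = D_iv
D_ev = D_iv / F = 150 / 0.52 = 288.462 mg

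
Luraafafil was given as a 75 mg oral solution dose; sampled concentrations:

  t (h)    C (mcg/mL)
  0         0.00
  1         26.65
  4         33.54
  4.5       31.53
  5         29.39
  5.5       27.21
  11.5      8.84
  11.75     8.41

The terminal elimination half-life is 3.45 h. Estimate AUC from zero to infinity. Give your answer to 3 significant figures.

AUC = 301 mcg/mL·h

Trapezoidal AUC_0→11.75:
  [0→1]: (0.00+26.65)/2 × 1 = 13.325
  [1→4]: (26.65+33.54)/2 × 3 = 90.285
  [4→4.5]: (33.54+31.53)/2 × 0.5 = 16.2675
  [4.5→5]: (31.53+29.39)/2 × 0.5 = 15.23
  [5→5.5]: (29.39+27.21)/2 × 0.5 = 14.15
  [5.5→11.5]: (27.21+8.84)/2 × 6 = 108.15
  [11.5→11.75]: (8.84+8.41)/2 × 0.25 = 2.15625
  Sum = 259.56375 mcg/mL·h
k_e = ln2 / t½ = 0.693147 / 3.45 = 0.2009 h^-1
Extrapolated tail: C_last / k_e = 8.41 / 0.2009 = 41.862
AUC_0→∞ = 259.56375 + 41.862 = 301.42575 mcg/mL·h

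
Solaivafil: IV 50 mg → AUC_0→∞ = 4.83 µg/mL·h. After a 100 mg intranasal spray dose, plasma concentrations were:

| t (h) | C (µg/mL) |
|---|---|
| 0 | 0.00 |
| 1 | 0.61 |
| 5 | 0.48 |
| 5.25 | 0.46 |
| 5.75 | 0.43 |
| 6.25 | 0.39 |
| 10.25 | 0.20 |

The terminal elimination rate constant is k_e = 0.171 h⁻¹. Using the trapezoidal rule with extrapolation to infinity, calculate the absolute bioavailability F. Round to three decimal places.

Trapezoidal AUC_0→10.25 (intranasal spray):
  [0→1]: (0.00+0.61)/2 × 1 = 0.305
  [1→5]: (0.61+0.48)/2 × 4 = 2.18
  [5→5.25]: (0.48+0.46)/2 × 0.25 = 0.1175
  [5.25→5.75]: (0.46+0.43)/2 × 0.5 = 0.2225
  [5.75→6.25]: (0.43+0.39)/2 × 0.5 = 0.205
  [6.25→10.25]: (0.39+0.20)/2 × 4 = 1.18
  Sum = 4.21 µg/mL·h
Tail: C_last/k_e = 0.20/0.171 = 1.170
AUC_0→∞ (intranasal spray) = 4.21 + 1.170 = 5.38 µg/mL·h
F = (AUC_ev/D_ev)/(AUC_iv/D_iv) = (5.38/100)/(4.83/50) = 0.0538/0.0966 = 0.5569

F = 0.557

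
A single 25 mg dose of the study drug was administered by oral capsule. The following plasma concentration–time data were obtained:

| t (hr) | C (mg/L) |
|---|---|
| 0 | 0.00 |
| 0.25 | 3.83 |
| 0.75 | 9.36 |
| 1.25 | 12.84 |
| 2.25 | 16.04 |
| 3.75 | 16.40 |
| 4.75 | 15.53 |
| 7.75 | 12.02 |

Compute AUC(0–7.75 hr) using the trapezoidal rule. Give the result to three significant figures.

Trapezoidal AUC_0→7.75:
  [0→0.25]: (0.00+3.83)/2 × 0.25 = 0.47875
  [0.25→0.75]: (3.83+9.36)/2 × 0.5 = 3.2975
  [0.75→1.25]: (9.36+12.84)/2 × 0.5 = 5.55
  [1.25→2.25]: (12.84+16.04)/2 × 1 = 14.44
  [2.25→3.75]: (16.04+16.40)/2 × 1.5 = 24.33
  [3.75→4.75]: (16.40+15.53)/2 × 1 = 15.965
  [4.75→7.75]: (15.53+12.02)/2 × 3 = 41.325
  Sum = 105.38625 mg/L·hr

AUC = 105 mg/L·hr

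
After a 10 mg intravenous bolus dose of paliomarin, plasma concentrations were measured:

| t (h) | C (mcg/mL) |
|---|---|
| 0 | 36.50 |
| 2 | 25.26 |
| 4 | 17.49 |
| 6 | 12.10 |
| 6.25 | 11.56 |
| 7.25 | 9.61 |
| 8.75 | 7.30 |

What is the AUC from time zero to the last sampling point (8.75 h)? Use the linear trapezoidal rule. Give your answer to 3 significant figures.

AUC = 160 mcg/mL·h

Trapezoidal AUC_0→8.75:
  [0→2]: (36.50+25.26)/2 × 2 = 61.76
  [2→4]: (25.26+17.49)/2 × 2 = 42.75
  [4→6]: (17.49+12.10)/2 × 2 = 29.59
  [6→6.25]: (12.10+11.56)/2 × 0.25 = 2.9575
  [6.25→7.25]: (11.56+9.61)/2 × 1 = 10.585
  [7.25→8.75]: (9.61+7.30)/2 × 1.5 = 12.6825
  Sum = 160.325 mcg/mL·h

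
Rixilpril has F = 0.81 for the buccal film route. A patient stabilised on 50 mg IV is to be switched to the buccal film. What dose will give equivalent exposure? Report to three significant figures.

D_buccal = 61.7 mg

For equal systemic exposure: F × D_ev = D_iv
D_ev = D_iv / F = 50 / 0.81 = 61.7284 mg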